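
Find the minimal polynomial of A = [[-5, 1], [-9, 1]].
The characteristic polynomial factors as (x + 2)^2. The minimal polynomial is ∏(x - λ)^{k_λ} where k_λ is the size of the largest Jordan block at λ.

For λ = -2: rank(A + 2I) = 1, and the largest Jordan block has size 2 (the smallest k with rank((A + 2I)^k) = rank((A + 2I)^(k+1))).

So m_A(x) = (x + 2)^2.

m_A(x) = (x + 2)^2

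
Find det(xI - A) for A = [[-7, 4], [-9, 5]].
xI - A = [[x + 7, -4], [9, x - 5]].

Expanding det(xI - A) along the first row:
det(xI - A) = + (x + 7)·det([[x - 5]]) - (-4)·det([[9]]).

Evaluating gives χ_A(x) = x^2 + 2x + 1 = (x + 1)^2.

χ_A(x) = (x + 1)^2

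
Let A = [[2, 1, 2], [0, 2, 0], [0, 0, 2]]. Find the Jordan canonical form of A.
J = [[2, 1, 0], [0, 2, 0], [0, 0, 2]]

The characteristic polynomial is det(xI - A) = (x - 2)^3, so the eigenvalues are 2 (algebraic multiplicity 3).

For λ = 2: rank(A - 2I) = 1, rank((A - 2I)^2) = 0. The eigenspace has dimension 3 - 1 = 2, so there are 2 Jordan blocks; the rank sequence gives block sizes [2, 1].

Assembling the blocks gives the Jordan form J above.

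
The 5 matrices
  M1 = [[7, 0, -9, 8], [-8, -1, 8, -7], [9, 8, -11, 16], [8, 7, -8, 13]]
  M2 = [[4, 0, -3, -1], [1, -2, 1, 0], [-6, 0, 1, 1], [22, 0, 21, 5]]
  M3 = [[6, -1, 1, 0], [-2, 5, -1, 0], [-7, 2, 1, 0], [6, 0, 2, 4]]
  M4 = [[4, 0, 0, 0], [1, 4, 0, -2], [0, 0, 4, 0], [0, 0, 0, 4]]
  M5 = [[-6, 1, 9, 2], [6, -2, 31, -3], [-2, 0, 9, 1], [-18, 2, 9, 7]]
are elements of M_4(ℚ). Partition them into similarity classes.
3 classes: {M1, M2, M5}, {M3}, {M4}

Characteristic polynomials: χ_{M1} = (x - 6)^2(x + 2)^2, χ_{M2} = (x - 6)^2(x + 2)^2, χ_{M3} = (x - 4)^4, χ_{M4} = (x - 4)^4, χ_{M5} = (x - 6)^2(x + 2)^2.

{M1, M2, M5}: invariant factors (x - 6)^2(x + 2)^2.

{M3}: invariant factors x - 4, (x - 4)^3.

{M4}: invariant factors x - 4, x - 4, (x - 4)^2.

Matrices are similar if and only if their invariant-factor lists agree; the partition into similarity classes is {M1, M2, M5}, {M3}, {M4}.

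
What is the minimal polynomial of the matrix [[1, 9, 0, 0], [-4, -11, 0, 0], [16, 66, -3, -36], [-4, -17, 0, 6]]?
The characteristic polynomial factors as (x - 6)(x + 3)(x + 5)^2. The minimal polynomial is ∏(x - λ)^{k_λ} where k_λ is the size of the largest Jordan block at λ.

For λ = -5: rank(A + 5I) = 3, and the largest Jordan block has size 2 (the smallest k with rank((A + 5I)^k) = rank((A + 5I)^(k+1))).
For λ = -3: rank(A + 3I) = 3, and the largest Jordan block has size 1 (the smallest k with rank((A + 3I)^k) = rank((A + 3I)^(k+1))).
For λ = 6: rank(A - 6I) = 3, and the largest Jordan block has size 1 (the smallest k with rank((A - 6I)^k) = rank((A - 6I)^(k+1))).

So m_A(x) = (x - 6)(x + 3)(x + 5)^2.

m_A(x) = (x - 6)(x + 3)(x + 5)^2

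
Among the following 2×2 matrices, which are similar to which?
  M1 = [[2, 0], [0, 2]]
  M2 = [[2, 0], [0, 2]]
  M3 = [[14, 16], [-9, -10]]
Characteristic polynomials: χ_{M1} = (x - 2)^2, χ_{M2} = (x - 2)^2, χ_{M3} = (x - 2)^2.

{M1, M2}: invariant factors x - 2, x - 2.

{M3}: invariant factors (x - 2)^2.

Matrices are similar if and only if their invariant-factor lists agree; the partition into similarity classes is {M1, M2}, {M3}.

2 classes: {M1, M2}, {M3}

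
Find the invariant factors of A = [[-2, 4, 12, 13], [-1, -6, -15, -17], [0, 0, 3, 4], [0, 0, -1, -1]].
The Jordan structure of A has elementary divisors (x + 4)^2, (x - 1)^2. Arranging the block sizes at each eigenvalue in decreasing order and taking row products gives the invariant factors.

Invariant factors (smallest first, each dividing the next): (x - 1)^2(x + 4)^2.

Check: the last factor (x - 1)^2(x + 4)^2 is the minimal polynomial, and the product (x - 1)^2(x + 4)^2 is the characteristic polynomial.

(x - 1)^2(x + 4)^2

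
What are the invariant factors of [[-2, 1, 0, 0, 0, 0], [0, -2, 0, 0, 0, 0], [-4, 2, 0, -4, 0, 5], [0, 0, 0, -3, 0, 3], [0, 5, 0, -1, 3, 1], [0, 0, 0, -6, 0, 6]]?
The Jordan structure of A has elementary divisors (x + 2)^2, x^2, (x - 3)^2. Arranging the block sizes at each eigenvalue in decreasing order and taking row products gives the invariant factors.

Invariant factors (smallest first, each dividing the next): x^2(x - 3)^2(x + 2)^2.

Check: the last factor x^2(x - 3)^2(x + 2)^2 is the minimal polynomial, and the product x^2(x - 3)^2(x + 2)^2 is the characteristic polynomial.

x^2(x - 3)^2(x + 2)^2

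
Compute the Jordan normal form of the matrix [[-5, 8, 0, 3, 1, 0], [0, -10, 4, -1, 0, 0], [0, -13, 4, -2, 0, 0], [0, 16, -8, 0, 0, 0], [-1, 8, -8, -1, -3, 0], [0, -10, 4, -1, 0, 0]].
The characteristic polynomial is det(xI - A) = x(x + 2)^3(x + 4)^2, so the eigenvalues are -4 (algebraic multiplicity 2), -2 (algebraic multiplicity 3), 0 (algebraic multiplicity 1).

For λ = -4: rank(A + 4I) = 5, rank((A + 4I)^2) = 4. The eigenspace has dimension 6 - 5 = 1, so there is 1 Jordan block; the rank sequence gives block sizes [2].

For λ = -2: rank(A + 2I) = 5, rank((A + 2I)^2) = 4, rank((A + 2I)^3) = 3. The eigenspace has dimension 6 - 5 = 1, so there is 1 Jordan block; the rank sequence gives block sizes [3].

For λ = 0: algebraic multiplicity 1 gives one 1×1 block.

Assembling the blocks gives the Jordan form J above.

J = [[-4, 1, 0, 0, 0, 0], [0, -4, 0, 0, 0, 0], [0, 0, -2, 1, 0, 0], [0, 0, 0, -2, 1, 0], [0, 0, 0, 0, -2, 0], [0, 0, 0, 0, 0, 0]]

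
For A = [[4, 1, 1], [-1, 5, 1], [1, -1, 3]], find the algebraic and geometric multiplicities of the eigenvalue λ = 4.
algebraic multiplicity 3, geometric multiplicity 1

The characteristic polynomial is (x - 4)^3, so the factor x - 4 appears with exponent 3: the algebraic multiplicity is 3.

rank(A - 4I) = 2, so the eigenspace has dimension 3 - 2 = 1: the geometric multiplicity is 1.

Since 1 < 3, A is not diagonalizable.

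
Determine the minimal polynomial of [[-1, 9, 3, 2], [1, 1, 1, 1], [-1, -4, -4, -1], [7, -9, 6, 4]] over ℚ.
m_A(x) = (x - 3)^2(x + 3)^2

The characteristic polynomial factors as (x - 3)^2(x + 3)^2. The minimal polynomial is ∏(x - λ)^{k_λ} where k_λ is the size of the largest Jordan block at λ.

For λ = -3: rank(A + 3I) = 3, and the largest Jordan block has size 2 (the smallest k with rank((A + 3I)^k) = rank((A + 3I)^(k+1))).
For λ = 3: rank(A - 3I) = 3, and the largest Jordan block has size 2 (the smallest k with rank((A - 3I)^k) = rank((A - 3I)^(k+1))).

So m_A(x) = (x - 3)^2(x + 3)^2.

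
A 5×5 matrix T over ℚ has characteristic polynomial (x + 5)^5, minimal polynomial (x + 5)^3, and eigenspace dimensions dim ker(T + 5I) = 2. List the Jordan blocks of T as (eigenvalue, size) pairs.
Jordan blocks: (-5, 3), (-5, 2)

λ = -5: algebraic multiplicity 5 (exponent in χ_T), largest block size 3 (exponent in m_T), 2 blocks (geometric multiplicity). These force block sizes [3, 2].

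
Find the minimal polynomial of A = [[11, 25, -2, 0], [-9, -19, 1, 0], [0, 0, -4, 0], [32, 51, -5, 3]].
The characteristic polynomial factors as (x - 3)(x + 4)^3. The minimal polynomial is ∏(x - λ)^{k_λ} where k_λ is the size of the largest Jordan block at λ.

For λ = -4: rank(A + 4I) = 3, and the largest Jordan block has size 3 (the smallest k with rank((A + 4I)^k) = rank((A + 4I)^(k+1))).
For λ = 3: rank(A - 3I) = 3, and the largest Jordan block has size 1 (the smallest k with rank((A - 3I)^k) = rank((A - 3I)^(k+1))).

So m_A(x) = (x - 3)(x + 4)^3.

m_A(x) = (x - 3)(x + 4)^3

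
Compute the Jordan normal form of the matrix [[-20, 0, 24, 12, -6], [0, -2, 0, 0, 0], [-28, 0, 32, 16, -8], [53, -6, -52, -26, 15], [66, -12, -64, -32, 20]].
The characteristic polynomial is det(xI - A) = x(x - 4)^2(x + 2)^2, so the eigenvalues are -2 (algebraic multiplicity 2), 0 (algebraic multiplicity 1), 4 (algebraic multiplicity 2).

For λ = -2: rank(A + 2I) = 3. The eigenspace has dimension 5 - 3 = 2, so there are 2 Jordan blocks; the rank sequence gives block sizes [1, 1].

For λ = 0: algebraic multiplicity 1 gives one 1×1 block.

For λ = 4: rank(A - 4I) = 4, rank((A - 4I)^2) = 3. The eigenspace has dimension 5 - 4 = 1, so there is 1 Jordan block; the rank sequence gives block sizes [2].

Assembling the blocks gives the Jordan form J above.

J = [[-2, 0, 0, 0, 0], [0, -2, 0, 0, 0], [0, 0, 0, 0, 0], [0, 0, 0, 4, 1], [0, 0, 0, 0, 4]]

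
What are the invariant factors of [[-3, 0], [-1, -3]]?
The Jordan structure of A has elementary divisors (x + 3)^2. Arranging the block sizes at each eigenvalue in decreasing order and taking row products gives the invariant factors.

Invariant factors (smallest first, each dividing the next): (x + 3)^2.

Check: the last factor (x + 3)^2 is the minimal polynomial, and the product (x + 3)^2 is the characteristic polynomial.

(x + 3)^2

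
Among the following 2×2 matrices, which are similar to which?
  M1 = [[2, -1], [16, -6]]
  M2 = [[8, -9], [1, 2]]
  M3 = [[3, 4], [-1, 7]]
2 classes: {M1}, {M2, M3}

Characteristic polynomials: χ_{M1} = (x + 2)^2, χ_{M2} = (x - 5)^2, χ_{M3} = (x - 5)^2.

{M1}: invariant factors (x + 2)^2.

{M2, M3}: invariant factors (x - 5)^2.

Matrices are similar if and only if their invariant-factor lists agree; the partition into similarity classes is {M1}, {M2, M3}.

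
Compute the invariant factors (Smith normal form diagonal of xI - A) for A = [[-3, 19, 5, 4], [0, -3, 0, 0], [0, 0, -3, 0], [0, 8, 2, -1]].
x + 3, (x + 1)(x + 3)^2

The Jordan structure of A has elementary divisors (x + 3)^2, (x + 3), (x + 1). Arranging the block sizes at each eigenvalue in decreasing order and taking row products gives the invariant factors.

Invariant factors (smallest first, each dividing the next): x + 3, (x + 1)(x + 3)^2.

Check: the last factor (x + 1)(x + 3)^2 is the minimal polynomial, and the product (x + 1)(x + 3)^3 is the characteristic polynomial.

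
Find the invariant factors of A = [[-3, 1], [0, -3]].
(x + 3)^2

The Jordan structure of A has elementary divisors (x + 3)^2. Arranging the block sizes at each eigenvalue in decreasing order and taking row products gives the invariant factors.

Invariant factors (smallest first, each dividing the next): (x + 3)^2.

Check: the last factor (x + 3)^2 is the minimal polynomial, and the product (x + 3)^2 is the characteristic polynomial.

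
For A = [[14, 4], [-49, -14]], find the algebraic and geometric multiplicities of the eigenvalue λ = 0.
algebraic multiplicity 2, geometric multiplicity 1

The characteristic polynomial is x^2, so the factor x appears with exponent 2: the algebraic multiplicity is 2.

rank(A) = 1, so the eigenspace has dimension 2 - 1 = 1: the geometric multiplicity is 1.

Since 1 < 2, A is not diagonalizable.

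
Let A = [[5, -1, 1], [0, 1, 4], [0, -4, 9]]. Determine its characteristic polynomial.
xI - A = [[x - 5, 1, -1], [0, x - 1, -4], [0, 4, x - 9]].

Expanding det(xI - A) along the first row:
det(xI - A) = + (x - 5)·det([[x - 1, -4], [4, x - 9]]) - (1)·det([[0, -4], [0, x - 9]]) + (-1)·det([[0, x - 1], [0, 4]]).

Evaluating gives χ_A(x) = x^3 - 15x^2 + 75x - 125 = (x - 5)^3.

χ_A(x) = (x - 5)^3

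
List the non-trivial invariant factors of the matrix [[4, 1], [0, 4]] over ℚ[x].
The Jordan structure of A has elementary divisors (x - 4)^2. Arranging the block sizes at each eigenvalue in decreasing order and taking row products gives the invariant factors.

Invariant factors (smallest first, each dividing the next): (x - 4)^2.

Check: the last factor (x - 4)^2 is the minimal polynomial, and the product (x - 4)^2 is the characteristic polynomial.

(x - 4)^2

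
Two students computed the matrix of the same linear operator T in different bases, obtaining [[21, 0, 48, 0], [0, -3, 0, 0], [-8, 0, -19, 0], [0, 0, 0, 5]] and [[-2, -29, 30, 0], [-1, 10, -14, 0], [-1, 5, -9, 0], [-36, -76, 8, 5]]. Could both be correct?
Both have characteristic polynomial (x - 5)^2(x + 3)^2, but the minimal polynomial of A is (x - 5)(x + 3) while the minimal polynomial of B is (x - 5)(x + 3)^2. The minimal polynomial is a similarity invariant, so A and B are not similar.

No.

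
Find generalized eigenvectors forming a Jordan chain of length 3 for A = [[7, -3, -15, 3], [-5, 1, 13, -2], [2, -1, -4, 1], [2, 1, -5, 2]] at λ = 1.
We seek v_1 ∈ ker((A - I)^3) \ ker((A - I)^2), then set v_{i+1} = (A - I) v_i.

One such chain is v_1 = [[2, 0, 1, 1]]^T, v_2 = [[0, 1, 0, 0]]^T, v_3 = [[-3, 0, -1, 1]]^T. Check: (A - I) v_3 = [[0, 0, 0, 0]]^T = 0.

v_1 = [[2, 0, 1, 1]]^T, v_2 = [[0, 1, 0, 0]]^T, v_3 = [[-3, 0, -1, 1]]^T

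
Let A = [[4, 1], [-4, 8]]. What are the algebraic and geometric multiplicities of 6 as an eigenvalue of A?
The characteristic polynomial is (x - 6)^2, so the factor x - 6 appears with exponent 2: the algebraic multiplicity is 2.

rank(A - 6I) = 1, so the eigenspace has dimension 2 - 1 = 1: the geometric multiplicity is 1.

Since 1 < 2, A is not diagonalizable.

algebraic multiplicity 2, geometric multiplicity 1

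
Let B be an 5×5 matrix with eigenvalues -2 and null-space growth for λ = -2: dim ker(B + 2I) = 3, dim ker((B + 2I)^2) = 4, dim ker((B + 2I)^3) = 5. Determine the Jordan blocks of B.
Jordan blocks: (-2, 3), (-2, 1), (-2, 1)

λ = -2: successive nullity increments [3, 1, 1] count blocks of size ≥ k; block sizes are [3, 1, 1].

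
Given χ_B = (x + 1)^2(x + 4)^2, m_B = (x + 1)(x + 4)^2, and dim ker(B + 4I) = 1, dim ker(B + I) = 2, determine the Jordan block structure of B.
λ = -4: algebraic multiplicity 2 (exponent in χ_B), largest block size 2 (exponent in m_B), 1 block (geometric multiplicity). This forces block sizes [2].
λ = -1: algebraic multiplicity 2 (exponent in χ_B), largest block size 1 (exponent in m_B), 2 blocks (geometric multiplicity). These force block sizes [1, 1].

Jordan blocks: (-4, 2), (-1, 1), (-1, 1)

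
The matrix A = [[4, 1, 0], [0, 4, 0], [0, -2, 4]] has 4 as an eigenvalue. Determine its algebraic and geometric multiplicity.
The characteristic polynomial is (x - 4)^3, so the factor x - 4 appears with exponent 3: the algebraic multiplicity is 3.

rank(A - 4I) = 1, so the eigenspace has dimension 3 - 1 = 2: the geometric multiplicity is 2.

Since 2 < 3, A is not diagonalizable.

algebraic multiplicity 3, geometric multiplicity 2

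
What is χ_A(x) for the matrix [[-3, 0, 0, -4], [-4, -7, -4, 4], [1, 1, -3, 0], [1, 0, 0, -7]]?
χ_A(x) = (x + 5)^4

xI - A = [[x + 3, 0, 0, 4], [4, x + 7, 4, -4], [-1, -1, x + 3, 0], [-1, 0, 0, x + 7]].

Expanding det(xI - A) along the first row:
det(xI - A) = + (x + 3)·det([[x + 7, 4, -4], [-1, x + 3, 0], [0, 0, x + 7]]) - (0)·det([[4, 4, -4], [-1, x + 3, 0], [-1, 0, x + 7]]) + (0)·det([[4, x + 7, -4], [-1, -1, 0], [-1, 0, x + 7]]) - (4)·det([[4, x + 7, 4], [-1, -1, x + 3], [-1, 0, 0]]).

Evaluating gives χ_A(x) = x^4 + 20x^3 + 150x^2 + 500x + 625 = (x + 5)^4.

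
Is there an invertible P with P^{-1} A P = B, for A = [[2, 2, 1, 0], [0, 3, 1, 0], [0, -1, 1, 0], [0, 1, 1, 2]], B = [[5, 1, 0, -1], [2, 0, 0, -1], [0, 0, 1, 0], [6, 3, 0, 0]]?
trace(A) = 8 but trace(B) = 6. The trace is a similarity invariant, so A and B are not similar.

No.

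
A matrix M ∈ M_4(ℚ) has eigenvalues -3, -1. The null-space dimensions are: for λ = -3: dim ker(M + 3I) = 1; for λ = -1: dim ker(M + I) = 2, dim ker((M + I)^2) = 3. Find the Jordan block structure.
λ = -3: successive nullity increments [1] count blocks of size ≥ k; block sizes are [1].
λ = -1: successive nullity increments [2, 1] count blocks of size ≥ k; block sizes are [2, 1].

Jordan blocks: (-3, 1), (-1, 2), (-1, 1)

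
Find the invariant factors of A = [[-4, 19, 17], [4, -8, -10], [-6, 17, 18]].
The Jordan structure of A has elementary divisors (x - 2)^3. Arranging the block sizes at each eigenvalue in decreasing order and taking row products gives the invariant factors.

Invariant factors (smallest first, each dividing the next): (x - 2)^3.

Check: the last factor (x - 2)^3 is the minimal polynomial, and the product (x - 2)^3 is the characteristic polynomial.

(x - 2)^3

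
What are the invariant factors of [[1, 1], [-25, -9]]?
The Jordan structure of A has elementary divisors (x + 4)^2. Arranging the block sizes at each eigenvalue in decreasing order and taking row products gives the invariant factors.

Invariant factors (smallest first, each dividing the next): (x + 4)^2.

Check: the last factor (x + 4)^2 is the minimal polynomial, and the product (x + 4)^2 is the characteristic polynomial.

(x + 4)^2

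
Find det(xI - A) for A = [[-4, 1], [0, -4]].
xI - A = [[x + 4, -1], [0, x + 4]].

Expanding det(xI - A) along the first row:
det(xI - A) = + (x + 4)·det([[x + 4]]) - (-1)·det([[0]]).

Evaluating gives χ_A(x) = x^2 + 8x + 16 = (x + 4)^2.

χ_A(x) = (x + 4)^2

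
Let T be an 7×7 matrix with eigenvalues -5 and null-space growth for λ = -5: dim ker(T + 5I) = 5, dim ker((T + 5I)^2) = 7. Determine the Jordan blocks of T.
Jordan blocks: (-5, 2), (-5, 2), (-5, 1), (-5, 1), (-5, 1)

λ = -5: successive nullity increments [5, 2] count blocks of size ≥ k; block sizes are [2, 2, 1, 1, 1].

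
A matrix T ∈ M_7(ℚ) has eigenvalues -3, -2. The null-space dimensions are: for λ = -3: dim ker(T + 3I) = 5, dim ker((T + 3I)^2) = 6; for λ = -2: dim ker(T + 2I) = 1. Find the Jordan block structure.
Jordan blocks: (-3, 2), (-3, 1), (-3, 1), (-3, 1), (-3, 1), (-2, 1)

λ = -3: successive nullity increments [5, 1] count blocks of size ≥ k; block sizes are [2, 1, 1, 1, 1].
λ = -2: successive nullity increments [1] count blocks of size ≥ k; block sizes are [1].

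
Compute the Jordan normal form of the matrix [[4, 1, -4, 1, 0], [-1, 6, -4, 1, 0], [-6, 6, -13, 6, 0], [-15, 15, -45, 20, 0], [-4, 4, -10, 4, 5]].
The characteristic polynomial is det(xI - A) = (x - 5)^4(x - 2), so the eigenvalues are 2 (algebraic multiplicity 1), 5 (algebraic multiplicity 4).

For λ = 2: algebraic multiplicity 1 gives one 1×1 block.

For λ = 5: rank(A - 5I) = 2, rank((A - 5I)^2) = 1. The eigenspace has dimension 5 - 2 = 3, so there are 3 Jordan blocks; the rank sequence gives block sizes [2, 1, 1].

Assembling the blocks gives the Jordan form J above.

J = [[2, 0, 0, 0, 0], [0, 5, 1, 0, 0], [0, 0, 5, 0, 0], [0, 0, 0, 5, 0], [0, 0, 0, 0, 5]]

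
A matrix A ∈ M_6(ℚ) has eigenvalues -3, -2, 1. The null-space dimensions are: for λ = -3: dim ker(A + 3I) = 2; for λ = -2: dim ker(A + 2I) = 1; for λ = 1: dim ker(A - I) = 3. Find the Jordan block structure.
Jordan blocks: (-3, 1), (-3, 1), (-2, 1), (1, 1), (1, 1), (1, 1)

λ = -3: successive nullity increments [2] count blocks of size ≥ k; block sizes are [1, 1].
λ = -2: successive nullity increments [1] count blocks of size ≥ k; block sizes are [1].
λ = 1: successive nullity increments [3] count blocks of size ≥ k; block sizes are [1, 1, 1].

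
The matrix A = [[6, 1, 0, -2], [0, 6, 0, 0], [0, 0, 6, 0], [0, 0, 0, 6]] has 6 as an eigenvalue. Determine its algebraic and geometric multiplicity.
The characteristic polynomial is (x - 6)^4, so the factor x - 6 appears with exponent 4: the algebraic multiplicity is 4.

rank(A - 6I) = 1, so the eigenspace has dimension 4 - 1 = 3: the geometric multiplicity is 3.

Since 3 < 4, A is not diagonalizable.

algebraic multiplicity 4, geometric multiplicity 3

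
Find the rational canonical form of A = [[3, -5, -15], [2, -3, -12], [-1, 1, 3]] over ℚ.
The invariant factors of A (the non-unit diagonal entries of the Smith normal form of xI - A over ℚ[x]) are (x - 3)(x^2 - 2), each dividing the next. The characteristic polynomial is their product, (x - 3)(x^2 - 2).

The rational canonical form is the block-diagonal matrix of companion matrices C(f_i):
R = [[0, 0, -6], [1, 0, 2], [0, 1, 3]].

Note the characteristic polynomial does not split into linear factors over ℚ, so A has no Jordan form over ℚ; the rational canonical form exists over any field.

R = [[0, 0, -6], [1, 0, 2], [0, 1, 3]]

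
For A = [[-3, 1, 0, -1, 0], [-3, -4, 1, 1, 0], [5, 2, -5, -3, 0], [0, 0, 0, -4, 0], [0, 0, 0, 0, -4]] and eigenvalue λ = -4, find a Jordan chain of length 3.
v_1 = [[0, 0, 1, 0, 0]]^T, v_2 = [[0, 1, -1, 0, 0]]^T, v_3 = [[1, -1, 3, 0, 0]]^T

We seek v_1 ∈ ker((A + 4I)^3) \ ker((A + 4I)^2), then set v_{i+1} = (A + 4I) v_i.

One such chain is v_1 = [[0, 0, 1, 0, 0]]^T, v_2 = [[0, 1, -1, 0, 0]]^T, v_3 = [[1, -1, 3, 0, 0]]^T. Check: (A + 4I) v_3 = [[0, 0, 0, 0, 0]]^T = 0.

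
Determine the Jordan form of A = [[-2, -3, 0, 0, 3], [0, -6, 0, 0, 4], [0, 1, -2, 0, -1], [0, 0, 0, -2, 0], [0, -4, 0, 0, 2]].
J = [[-2, 1, 0, 0, 0], [0, -2, 0, 0, 0], [0, 0, -2, 0, 0], [0, 0, 0, -2, 0], [0, 0, 0, 0, -2]]

The characteristic polynomial is det(xI - A) = (x + 2)^5, so the eigenvalues are -2 (algebraic multiplicity 5).

For λ = -2: rank(A + 2I) = 1, rank((A + 2I)^2) = 0. The eigenspace has dimension 5 - 1 = 4, so there are 4 Jordan blocks; the rank sequence gives block sizes [2, 1, 1, 1].

Assembling the blocks gives the Jordan form J above.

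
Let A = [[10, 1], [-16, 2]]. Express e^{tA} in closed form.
A has Jordan form J = [[6, 1], [0, 6]] with A = PJP^{-1}, so e^{tA} = P e^{tJ} P^{-1}.

For a Jordan block J_k(λ), e^{tJ_k(λ)} = e^{λt} · (I + tN + t^2 N^2/2! + ... + t^{k-1} N^{k-1}/(k-1)!) where N is the nilpotent superdiagonal part.

Assembling the blocks and conjugating back gives the entries of e^{tA} as shown above.

e^{tA} = [[(4*t + 1)*e^{6*t}, t*e^{6*t}], [-16*t*e^{6*t}, (1 - 4*t)*e^{6*t}]]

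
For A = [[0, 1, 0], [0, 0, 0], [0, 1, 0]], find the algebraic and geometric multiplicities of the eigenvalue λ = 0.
algebraic multiplicity 3, geometric multiplicity 2

The characteristic polynomial is x^3, so the factor x appears with exponent 3: the algebraic multiplicity is 3.

rank(A) = 1, so the eigenspace has dimension 3 - 1 = 2: the geometric multiplicity is 2.

Since 2 < 3, A is not diagonalizable.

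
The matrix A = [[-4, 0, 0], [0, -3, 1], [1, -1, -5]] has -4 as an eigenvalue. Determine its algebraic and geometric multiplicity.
algebraic multiplicity 3, geometric multiplicity 1

The characteristic polynomial is (x + 4)^3, so the factor x + 4 appears with exponent 3: the algebraic multiplicity is 3.

rank(A + 4I) = 2, so the eigenspace has dimension 3 - 2 = 1: the geometric multiplicity is 1.

Since 1 < 3, A is not diagonalizable.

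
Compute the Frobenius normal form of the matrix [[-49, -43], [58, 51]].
The invariant factors of A (the non-unit diagonal entries of the Smith normal form of xI - A over ℚ[x]) are x^2 - 2x - 5, each dividing the next. The characteristic polynomial is their product, x^2 - 2x - 5.

The rational canonical form is the block-diagonal matrix of companion matrices C(f_i):
R = [[0, 5], [1, 2]].

Note the characteristic polynomial does not split into linear factors over ℚ, so A has no Jordan form over ℚ; the rational canonical form exists over any field.

R = [[0, 5], [1, 2]]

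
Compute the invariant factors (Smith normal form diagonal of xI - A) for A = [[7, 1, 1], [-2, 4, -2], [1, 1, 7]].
The Jordan structure of A has elementary divisors (x - 6)^2, (x - 6). Arranging the block sizes at each eigenvalue in decreasing order and taking row products gives the invariant factors.

Invariant factors (smallest first, each dividing the next): x - 6, (x - 6)^2.

Check: the last factor (x - 6)^2 is the minimal polynomial, and the product (x - 6)^3 is the characteristic polynomial.

x - 6, (x - 6)^2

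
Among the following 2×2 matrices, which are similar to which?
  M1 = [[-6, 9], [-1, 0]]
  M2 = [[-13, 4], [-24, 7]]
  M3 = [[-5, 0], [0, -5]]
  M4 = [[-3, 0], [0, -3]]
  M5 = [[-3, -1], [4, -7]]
Characteristic polynomials: χ_{M1} = (x + 3)^2, χ_{M2} = (x + 1)(x + 5), χ_{M3} = (x + 5)^2, χ_{M4} = (x + 3)^2, χ_{M5} = (x + 5)^2.

{M1}: invariant factors (x + 3)^2.

{M2}: invariant factors (x + 1)(x + 5).

{M3}: invariant factors x + 5, x + 5.

{M4}: invariant factors x + 3, x + 3.

{M5}: invariant factors (x + 5)^2.

Matrices are similar if and only if their invariant-factor lists agree; the partition into similarity classes is {M1}, {M2}, {M3}, {M4}, {M5}.

5 classes: {M1}, {M2}, {M3}, {M4}, {M5}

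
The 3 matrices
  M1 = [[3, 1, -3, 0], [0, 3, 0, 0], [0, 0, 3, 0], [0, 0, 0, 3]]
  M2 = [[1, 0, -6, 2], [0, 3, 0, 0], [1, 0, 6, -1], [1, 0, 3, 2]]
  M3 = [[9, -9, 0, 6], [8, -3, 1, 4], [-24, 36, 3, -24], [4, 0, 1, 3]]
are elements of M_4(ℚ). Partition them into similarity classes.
2 classes: {M1, M2}, {M3}

Characteristic polynomials: χ_{M1} = (x - 3)^4, χ_{M2} = (x - 3)^4, χ_{M3} = (x - 3)^4.

{M1, M2}: invariant factors x - 3, x - 3, (x - 3)^2.

{M3}: invariant factors x - 3, (x - 3)^3.

Matrices are similar if and only if their invariant-factor lists agree; the partition into similarity classes is {M1, M2}, {M3}.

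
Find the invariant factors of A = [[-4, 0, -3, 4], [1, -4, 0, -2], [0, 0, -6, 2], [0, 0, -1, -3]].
(x + 4)^3(x + 5)

The Jordan structure of A has elementary divisors (x + 5), (x + 4)^3. Arranging the block sizes at each eigenvalue in decreasing order and taking row products gives the invariant factors.

Invariant factors (smallest first, each dividing the next): (x + 4)^3(x + 5).

Check: the last factor (x + 4)^3(x + 5) is the minimal polynomial, and the product (x + 4)^3(x + 5) is the characteristic polynomial.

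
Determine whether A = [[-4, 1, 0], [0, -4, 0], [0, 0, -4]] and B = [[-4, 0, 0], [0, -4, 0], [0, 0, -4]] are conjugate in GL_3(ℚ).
Both have characteristic polynomial (x + 4)^3, but the minimal polynomial of A is (x + 4)^2 while the minimal polynomial of B is x + 4. The minimal polynomial is a similarity invariant, so A and B are not similar.

No.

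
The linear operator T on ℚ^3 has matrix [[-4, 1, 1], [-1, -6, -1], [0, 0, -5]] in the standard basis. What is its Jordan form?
J = [[-5, 1, 0], [0, -5, 0], [0, 0, -5]]

The characteristic polynomial is det(xI - A) = (x + 5)^3, so the eigenvalues are -5 (algebraic multiplicity 3).

For λ = -5: rank(A + 5I) = 1, rank((A + 5I)^2) = 0. The eigenspace has dimension 3 - 1 = 2, so there are 2 Jordan blocks; the rank sequence gives block sizes [2, 1].

Assembling the blocks gives the Jordan form J above.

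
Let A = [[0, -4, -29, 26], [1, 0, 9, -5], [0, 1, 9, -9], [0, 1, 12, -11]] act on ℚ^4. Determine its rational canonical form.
The invariant factors of A (the non-unit diagonal entries of the Smith normal form of xI - A over ℚ[x]) are (x^2 + x + 4)^2, each dividing the next. The characteristic polynomial is their product, (x^2 + x + 4)^2.

The rational canonical form is the block-diagonal matrix of companion matrices C(f_i):
R = [[0, 0, 0, -16], [1, 0, 0, -8], [0, 1, 0, -9], [0, 0, 1, -2]].

Note the characteristic polynomial does not split into linear factors over ℚ, so A has no Jordan form over ℚ; the rational canonical form exists over any field.

R = [[0, 0, 0, -16], [1, 0, 0, -8], [0, 1, 0, -9], [0, 0, 1, -2]]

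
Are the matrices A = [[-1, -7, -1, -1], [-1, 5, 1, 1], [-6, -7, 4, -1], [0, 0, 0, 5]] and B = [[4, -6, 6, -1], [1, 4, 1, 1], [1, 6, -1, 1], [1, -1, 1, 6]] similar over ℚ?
Two matrices over a field are similar if and only if they have the same invariant factors.

Both A and B have characteristic polynomial (x - 5)^3(x + 2) and minimal polynomial (x - 5)^2(x + 2). Computing further, both have invariant factors x - 5, (x - 5)^2(x + 2). Hence A and B are similar.

Yes.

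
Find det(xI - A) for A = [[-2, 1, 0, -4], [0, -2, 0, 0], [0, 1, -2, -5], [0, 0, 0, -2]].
χ_A(x) = (x + 2)^4

xI - A = [[x + 2, -1, 0, 4], [0, x + 2, 0, 0], [0, -1, x + 2, 5], [0, 0, 0, x + 2]].

Expanding det(xI - A) along the first row:
det(xI - A) = + (x + 2)·det([[x + 2, 0, 0], [-1, x + 2, 5], [0, 0, x + 2]]) - (-1)·det([[0, 0, 0], [0, x + 2, 5], [0, 0, x + 2]]) + (0)·det([[0, x + 2, 0], [0, -1, 5], [0, 0, x + 2]]) - (4)·det([[0, x + 2, 0], [0, -1, x + 2], [0, 0, 0]]).

Evaluating gives χ_A(x) = x^4 + 8x^3 + 24x^2 + 32x + 16 = (x + 2)^4.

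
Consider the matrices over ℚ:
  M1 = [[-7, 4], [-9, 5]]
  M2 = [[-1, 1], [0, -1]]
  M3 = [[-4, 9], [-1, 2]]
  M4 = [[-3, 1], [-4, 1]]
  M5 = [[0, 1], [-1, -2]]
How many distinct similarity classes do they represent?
Characteristic polynomials: χ_{M1} = (x + 1)^2, χ_{M2} = (x + 1)^2, χ_{M3} = (x + 1)^2, χ_{M4} = (x + 1)^2, χ_{M5} = (x + 1)^2.

{M1, M2, M3, M4, M5}: invariant factors (x + 1)^2.

Matrices are similar if and only if their invariant-factor lists agree; the partition into similarity classes is {M1, M2, M3, M4, M5}.

1 class: {M1, M2, M3, M4, M5}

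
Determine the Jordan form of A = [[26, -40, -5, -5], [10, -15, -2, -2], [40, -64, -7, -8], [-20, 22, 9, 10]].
J = [[1, 0, 0, 0], [0, 1, 0, 0], [0, 0, 6, 1], [0, 0, 0, 6]]

The characteristic polynomial is det(xI - A) = (x - 6)^2(x - 1)^2, so the eigenvalues are 1 (algebraic multiplicity 2), 6 (algebraic multiplicity 2).

For λ = 1: rank(A - I) = 2. The eigenspace has dimension 4 - 2 = 2, so there are 2 Jordan blocks; the rank sequence gives block sizes [1, 1].

For λ = 6: rank(A - 6I) = 3, rank((A - 6I)^2) = 2. The eigenspace has dimension 4 - 3 = 1, so there is 1 Jordan block; the rank sequence gives block sizes [2].

Assembling the blocks gives the Jordan form J above.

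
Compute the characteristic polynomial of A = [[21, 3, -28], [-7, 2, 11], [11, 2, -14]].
xI - A = [[x - 21, -3, 28], [7, x - 2, -11], [-11, -2, x + 14]].

Expanding det(xI - A) along the first row:
det(xI - A) = + (x - 21)·det([[x - 2, -11], [-2, x + 14]]) - (-3)·det([[7, -11], [-11, x + 14]]) + (28)·det([[7, x - 2], [-11, -2]]).

Evaluating gives χ_A(x) = x^3 - 9x^2 + 27x - 27 = (x - 3)^3.

χ_A(x) = (x - 3)^3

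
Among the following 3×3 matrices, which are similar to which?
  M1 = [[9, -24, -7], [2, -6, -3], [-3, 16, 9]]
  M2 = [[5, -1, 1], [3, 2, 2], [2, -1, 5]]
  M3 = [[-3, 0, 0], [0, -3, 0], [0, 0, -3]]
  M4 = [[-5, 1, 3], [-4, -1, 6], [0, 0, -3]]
Characteristic polynomials: χ_{M1} = (x - 4)^3, χ_{M2} = (x - 4)^3, χ_{M3} = (x + 3)^3, χ_{M4} = (x + 3)^3.

{M1, M2}: invariant factors (x - 4)^3.

{M3}: invariant factors x + 3, x + 3, x + 3.

{M4}: invariant factors x + 3, (x + 3)^2.

Matrices are similar if and only if their invariant-factor lists agree; the partition into similarity classes is {M1, M2}, {M3}, {M4}.

3 classes: {M1, M2}, {M3}, {M4}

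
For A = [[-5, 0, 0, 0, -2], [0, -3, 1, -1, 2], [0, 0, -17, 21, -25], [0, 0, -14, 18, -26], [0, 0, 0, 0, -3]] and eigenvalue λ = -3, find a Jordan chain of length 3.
We seek v_1 ∈ ker((A + 3I)^3) \ ker((A + 3I)^2), then set v_{i+1} = (A + 3I) v_i.

One such chain is v_1 = [[-1, 0, -2, 0, 1]]^T, v_2 = [[0, 0, 3, 2, 0]]^T, v_3 = [[0, 1, 0, 0, 0]]^T. Check: (A + 3I) v_3 = [[0, 0, 0, 0, 0]]^T = 0.

v_1 = [[-1, 0, -2, 0, 1]]^T, v_2 = [[0, 0, 3, 2, 0]]^T, v_3 = [[0, 1, 0, 0, 0]]^T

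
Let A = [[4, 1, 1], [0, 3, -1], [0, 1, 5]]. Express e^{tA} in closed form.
A has Jordan form J = [[4, 1, 0], [0, 4, 0], [0, 0, 4]] with A = PJP^{-1}, so e^{tA} = P e^{tJ} P^{-1}.

For a Jordan block J_k(λ), e^{tJ_k(λ)} = e^{λt} · (I + tN + t^2 N^2/2! + ... + t^{k-1} N^{k-1}/(k-1)!) where N is the nilpotent superdiagonal part.

Assembling the blocks and conjugating back gives the entries of e^{tA} as shown above.

e^{tA} = [[e^{4*t}, t*e^{4*t}, t*e^{4*t}], [0, (1 - t)*e^{4*t}, -t*e^{4*t}], [0, t*e^{4*t}, (t + 1)*e^{4*t}]]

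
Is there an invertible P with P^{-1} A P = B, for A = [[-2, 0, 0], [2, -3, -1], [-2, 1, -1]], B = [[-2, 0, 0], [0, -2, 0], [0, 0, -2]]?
No.

Both have characteristic polynomial (x + 2)^3, but the minimal polynomial of A is (x + 2)^2 while the minimal polynomial of B is x + 2. The minimal polynomial is a similarity invariant, so A and B are not similar.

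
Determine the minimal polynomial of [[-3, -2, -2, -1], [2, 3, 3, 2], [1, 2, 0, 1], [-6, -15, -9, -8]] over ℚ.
The characteristic polynomial factors as (x + 2)^4. The minimal polynomial is ∏(x - λ)^{k_λ} where k_λ is the size of the largest Jordan block at λ.

For λ = -2: rank(A + 2I) = 2, and the largest Jordan block has size 3 (the smallest k with rank((A + 2I)^k) = rank((A + 2I)^(k+1))).

So m_A(x) = (x + 2)^3.

m_A(x) = (x + 2)^3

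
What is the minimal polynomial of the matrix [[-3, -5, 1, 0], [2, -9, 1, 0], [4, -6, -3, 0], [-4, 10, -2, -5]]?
m_A(x) = (x + 5)^3

The characteristic polynomial factors as (x + 5)^4. The minimal polynomial is ∏(x - λ)^{k_λ} where k_λ is the size of the largest Jordan block at λ.

For λ = -5: rank(A + 5I) = 2, and the largest Jordan block has size 3 (the smallest k with rank((A + 5I)^k) = rank((A + 5I)^(k+1))).

So m_A(x) = (x + 5)^3.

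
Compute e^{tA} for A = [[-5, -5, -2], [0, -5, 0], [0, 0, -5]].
A has Jordan form J = [[-5, 1, 0], [0, -5, 0], [0, 0, -5]] with A = PJP^{-1}, so e^{tA} = P e^{tJ} P^{-1}.

For a Jordan block J_k(λ), e^{tJ_k(λ)} = e^{λt} · (I + tN + t^2 N^2/2! + ... + t^{k-1} N^{k-1}/(k-1)!) where N is the nilpotent superdiagonal part.

Assembling the blocks and conjugating back gives the entries of e^{tA} as shown above.

e^{tA} = [[e^{-5*t}, -5*t*e^{-5*t}, -2*t*e^{-5*t}], [0, e^{-5*t}, 0], [0, 0, e^{-5*t}]]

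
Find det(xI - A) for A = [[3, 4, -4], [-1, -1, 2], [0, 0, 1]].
χ_A(x) = (x - 1)^3

xI - A = [[x - 3, -4, 4], [1, x + 1, -2], [0, 0, x - 1]].

Expanding det(xI - A) along the first row:
det(xI - A) = + (x - 3)·det([[x + 1, -2], [0, x - 1]]) - (-4)·det([[1, -2], [0, x - 1]]) + (4)·det([[1, x + 1], [0, 0]]).

Evaluating gives χ_A(x) = x^3 - 3x^2 + 3x - 1 = (x - 1)^3.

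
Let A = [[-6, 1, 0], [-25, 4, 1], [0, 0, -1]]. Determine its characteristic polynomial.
xI - A = [[x + 6, -1, 0], [25, x - 4, -1], [0, 0, x + 1]].

Expanding det(xI - A) along the first row:
det(xI - A) = + (x + 6)·det([[x - 4, -1], [0, x + 1]]) - (-1)·det([[25, -1], [0, x + 1]]) + (0)·det([[25, x - 4], [0, 0]]).

Evaluating gives χ_A(x) = x^3 + 3x^2 + 3x + 1 = (x + 1)^3.

χ_A(x) = (x + 1)^3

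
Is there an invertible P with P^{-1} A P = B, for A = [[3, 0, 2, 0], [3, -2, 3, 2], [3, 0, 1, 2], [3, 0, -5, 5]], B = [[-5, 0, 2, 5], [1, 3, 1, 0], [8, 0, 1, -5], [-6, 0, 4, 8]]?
No.

Both have characteristic polynomial (x - 3)^3(x + 2), but the minimal polynomial of A is (x - 3)^3(x + 2) while the minimal polynomial of B is (x - 3)^2(x + 2). The minimal polynomial is a similarity invariant, so A and B are not similar.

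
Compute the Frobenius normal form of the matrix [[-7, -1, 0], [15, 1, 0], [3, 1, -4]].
R = [[-4, 0, 0], [0, 0, -8], [0, 1, -6]]

The invariant factors of A (the non-unit diagonal entries of the Smith normal form of xI - A over ℚ[x]) are x + 4, (x + 2)(x + 4), each dividing the next. The characteristic polynomial is their product, (x + 2)(x + 4)^2.

The rational canonical form is the block-diagonal matrix of companion matrices C(f_i):
R = [[-4, 0, 0], [0, 0, -8], [0, 1, -6]].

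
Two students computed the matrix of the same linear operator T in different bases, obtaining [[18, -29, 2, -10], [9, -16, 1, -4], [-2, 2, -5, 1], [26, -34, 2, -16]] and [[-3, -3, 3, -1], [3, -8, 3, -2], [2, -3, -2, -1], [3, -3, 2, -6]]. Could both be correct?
Yes.

Two matrices over a field are similar if and only if they have the same invariant factors.

Both A and B have characteristic polynomial (x + 4)(x + 5)^3 and minimal polynomial (x + 4)(x + 5)^3. Computing further, both have invariant factors (x + 4)(x + 5)^3. Hence A and B are similar.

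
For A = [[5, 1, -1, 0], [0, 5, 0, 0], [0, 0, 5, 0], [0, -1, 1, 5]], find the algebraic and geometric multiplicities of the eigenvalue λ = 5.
The characteristic polynomial is (x - 5)^4, so the factor x - 5 appears with exponent 4: the algebraic multiplicity is 4.

rank(A - 5I) = 1, so the eigenspace has dimension 4 - 1 = 3: the geometric multiplicity is 3.

Since 3 < 4, A is not diagonalizable.

algebraic multiplicity 4, geometric multiplicity 3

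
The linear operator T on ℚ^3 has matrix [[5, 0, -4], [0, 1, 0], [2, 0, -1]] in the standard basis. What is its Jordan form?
The characteristic polynomial is det(xI - A) = (x - 3)(x - 1)^2, so the eigenvalues are 1 (algebraic multiplicity 2), 3 (algebraic multiplicity 1).

For λ = 1: rank(A - I) = 1. The eigenspace has dimension 3 - 1 = 2, so there are 2 Jordan blocks; the rank sequence gives block sizes [1, 1].

For λ = 3: algebraic multiplicity 1 gives one 1×1 block.

Assembling the blocks gives the Jordan form J above.

J = [[1, 0, 0], [0, 1, 0], [0, 0, 3]]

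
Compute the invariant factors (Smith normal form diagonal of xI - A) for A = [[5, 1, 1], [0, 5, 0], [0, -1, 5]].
(x - 5)^3

The Jordan structure of A has elementary divisors (x - 5)^3. Arranging the block sizes at each eigenvalue in decreasing order and taking row products gives the invariant factors.

Invariant factors (smallest first, each dividing the next): (x - 5)^3.

Check: the last factor (x - 5)^3 is the minimal polynomial, and the product (x - 5)^3 is the characteristic polynomial.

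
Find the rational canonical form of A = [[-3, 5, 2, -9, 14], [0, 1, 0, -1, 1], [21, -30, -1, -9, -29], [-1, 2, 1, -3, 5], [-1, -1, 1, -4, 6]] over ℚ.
The invariant factors of A (the non-unit diagonal entries of the Smith normal form of xI - A over ℚ[x]) are x^2 - 2x + 4, (x + 4)(x^2 - 2x + 4), each dividing the next. The characteristic polynomial is their product, (x + 4)(x^2 - 2x + 4)^2.

The rational canonical form is the block-diagonal matrix of companion matrices C(f_i):
R = [[0, -4, 0, 0, 0], [1, 2, 0, 0, 0], [0, 0, 0, 0, -16], [0, 0, 1, 0, 4], [0, 0, 0, 1, -2]].

Note the characteristic polynomial does not split into linear factors over ℚ, so A has no Jordan form over ℚ; the rational canonical form exists over any field.

R = [[0, -4, 0, 0, 0], [1, 2, 0, 0, 0], [0, 0, 0, 0, -16], [0, 0, 1, 0, 4], [0, 0, 0, 1, -2]]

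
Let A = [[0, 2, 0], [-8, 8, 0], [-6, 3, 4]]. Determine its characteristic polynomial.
χ_A(x) = (x - 4)^3

xI - A = [[x, -2, 0], [8, x - 8, 0], [6, -3, x - 4]].

Expanding det(xI - A) along the first row:
det(xI - A) = + (x)·det([[x - 8, 0], [-3, x - 4]]) - (-2)·det([[8, 0], [6, x - 4]]) + (0)·det([[8, x - 8], [6, -3]]).

Evaluating gives χ_A(x) = x^3 - 12x^2 + 48x - 64 = (x - 4)^3.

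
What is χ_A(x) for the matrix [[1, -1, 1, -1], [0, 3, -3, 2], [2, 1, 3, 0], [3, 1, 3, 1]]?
xI - A = [[x - 1, 1, -1, 1], [0, x - 3, 3, -2], [-2, -1, x - 3, 0], [-3, -1, -3, x - 1]].

Expanding det(xI - A) along the first row:
det(xI - A) = + (x - 1)·det([[x - 3, 3, -2], [-1, x - 3, 0], [-1, -3, x - 1]]) - (1)·det([[0, 3, -2], [-2, x - 3, 0], [-3, -3, x - 1]]) + (-1)·det([[0, x - 3, -2], [-2, -1, 0], [-3, -1, x - 1]]) - (1)·det([[0, x - 3, 3], [-2, -1, x - 3], [-3, -1, -3]]).

Evaluating gives χ_A(x) = x^4 - 8x^3 + 24x^2 - 32x + 16 = (x - 2)^4.

χ_A(x) = (x - 2)^4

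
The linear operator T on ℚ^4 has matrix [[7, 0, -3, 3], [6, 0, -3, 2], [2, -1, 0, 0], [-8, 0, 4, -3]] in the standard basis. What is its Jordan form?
The characteristic polynomial is det(xI - A) = (x - 1)^4, so the eigenvalues are 1 (algebraic multiplicity 4).

For λ = 1: rank(A - I) = 2, rank((A - I)^2) = 1, rank((A - I)^3) = 0. The eigenspace has dimension 4 - 2 = 2, so there are 2 Jordan blocks; the rank sequence gives block sizes [3, 1].

Assembling the blocks gives the Jordan form J above.

J = [[1, 1, 0, 0], [0, 1, 1, 0], [0, 0, 1, 0], [0, 0, 0, 1]]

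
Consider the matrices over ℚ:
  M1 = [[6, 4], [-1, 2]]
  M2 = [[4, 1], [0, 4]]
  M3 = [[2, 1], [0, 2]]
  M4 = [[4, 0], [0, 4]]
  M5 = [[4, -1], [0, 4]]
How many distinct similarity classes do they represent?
3 classes: {M1, M2, M5}, {M3}, {M4}

Characteristic polynomials: χ_{M1} = (x - 4)^2, χ_{M2} = (x - 4)^2, χ_{M3} = (x - 2)^2, χ_{M4} = (x - 4)^2, χ_{M5} = (x - 4)^2.

{M1, M2, M5}: invariant factors (x - 4)^2.

{M3}: invariant factors (x - 2)^2.

{M4}: invariant factors x - 4, x - 4.

Matrices are similar if and only if their invariant-factor lists agree; the partition into similarity classes is {M1, M2, M5}, {M3}, {M4}.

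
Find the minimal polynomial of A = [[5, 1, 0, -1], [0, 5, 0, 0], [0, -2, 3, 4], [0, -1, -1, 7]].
The characteristic polynomial factors as (x - 5)^4. The minimal polynomial is ∏(x - λ)^{k_λ} where k_λ is the size of the largest Jordan block at λ.

For λ = 5: rank(A - 5I) = 2, and the largest Jordan block has size 3 (the smallest k with rank((A - 5I)^k) = rank((A - 5I)^(k+1))).

So m_A(x) = (x - 5)^3.

m_A(x) = (x - 5)^3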